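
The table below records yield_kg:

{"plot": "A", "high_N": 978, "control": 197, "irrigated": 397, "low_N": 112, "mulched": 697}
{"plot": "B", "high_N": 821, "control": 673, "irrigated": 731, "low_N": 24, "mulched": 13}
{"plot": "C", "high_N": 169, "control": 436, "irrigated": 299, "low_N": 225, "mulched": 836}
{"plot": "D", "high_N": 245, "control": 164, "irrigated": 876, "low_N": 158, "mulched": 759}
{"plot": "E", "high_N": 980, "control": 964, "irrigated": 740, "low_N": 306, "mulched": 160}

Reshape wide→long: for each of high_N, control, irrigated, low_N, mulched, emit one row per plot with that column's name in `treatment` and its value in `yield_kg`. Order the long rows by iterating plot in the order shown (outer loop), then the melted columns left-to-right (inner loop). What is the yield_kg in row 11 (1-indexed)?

169

25 rows total (5 × 5). Row 11: index ⌊(11-1)/5⌋ = 2 into plot → C; (11-1) mod 5 = 0 into the melted columns → high_N.
So row 11 is (C, high_N, 169); yield_kg = 169.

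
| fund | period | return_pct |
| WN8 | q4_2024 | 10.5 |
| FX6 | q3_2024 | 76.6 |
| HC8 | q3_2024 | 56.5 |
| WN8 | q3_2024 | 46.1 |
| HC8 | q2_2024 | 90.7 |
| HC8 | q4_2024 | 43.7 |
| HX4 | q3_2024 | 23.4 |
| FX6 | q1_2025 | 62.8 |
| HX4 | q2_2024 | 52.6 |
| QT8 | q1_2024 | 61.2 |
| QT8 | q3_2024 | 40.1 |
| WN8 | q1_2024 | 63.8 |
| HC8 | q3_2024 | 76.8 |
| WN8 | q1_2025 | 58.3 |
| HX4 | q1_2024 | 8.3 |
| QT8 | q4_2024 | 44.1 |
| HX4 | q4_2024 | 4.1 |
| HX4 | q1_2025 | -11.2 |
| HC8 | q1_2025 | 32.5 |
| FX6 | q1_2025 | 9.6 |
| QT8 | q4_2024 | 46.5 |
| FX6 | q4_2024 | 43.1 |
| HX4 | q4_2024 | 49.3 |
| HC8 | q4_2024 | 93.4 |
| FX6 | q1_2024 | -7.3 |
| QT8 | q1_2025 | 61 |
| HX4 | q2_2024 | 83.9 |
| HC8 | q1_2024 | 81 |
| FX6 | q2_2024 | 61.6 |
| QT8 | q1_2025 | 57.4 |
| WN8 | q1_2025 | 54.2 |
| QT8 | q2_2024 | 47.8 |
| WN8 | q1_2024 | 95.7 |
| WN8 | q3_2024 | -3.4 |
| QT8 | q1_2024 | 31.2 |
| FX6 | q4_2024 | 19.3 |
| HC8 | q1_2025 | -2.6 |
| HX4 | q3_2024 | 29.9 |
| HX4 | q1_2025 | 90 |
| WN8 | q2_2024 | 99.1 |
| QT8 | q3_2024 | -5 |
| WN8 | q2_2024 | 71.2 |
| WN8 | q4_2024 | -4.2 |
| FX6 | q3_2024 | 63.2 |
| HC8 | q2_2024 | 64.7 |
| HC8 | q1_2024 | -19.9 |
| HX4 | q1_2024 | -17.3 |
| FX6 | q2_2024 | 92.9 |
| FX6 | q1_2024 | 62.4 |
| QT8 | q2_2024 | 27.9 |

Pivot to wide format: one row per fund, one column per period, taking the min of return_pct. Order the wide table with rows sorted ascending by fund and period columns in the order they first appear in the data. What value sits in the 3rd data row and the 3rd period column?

With rows sorted ascending by fund, row 3 is fund=HX4. period columns in first-appearance order: q4_2024, q3_2024, q2_2024, q1_2025, q1_2024; column 3 is q2_2024.
Long rows with fund=HX4, period=q2_2024: min(52.6, 83.9) = 52.6.

52.6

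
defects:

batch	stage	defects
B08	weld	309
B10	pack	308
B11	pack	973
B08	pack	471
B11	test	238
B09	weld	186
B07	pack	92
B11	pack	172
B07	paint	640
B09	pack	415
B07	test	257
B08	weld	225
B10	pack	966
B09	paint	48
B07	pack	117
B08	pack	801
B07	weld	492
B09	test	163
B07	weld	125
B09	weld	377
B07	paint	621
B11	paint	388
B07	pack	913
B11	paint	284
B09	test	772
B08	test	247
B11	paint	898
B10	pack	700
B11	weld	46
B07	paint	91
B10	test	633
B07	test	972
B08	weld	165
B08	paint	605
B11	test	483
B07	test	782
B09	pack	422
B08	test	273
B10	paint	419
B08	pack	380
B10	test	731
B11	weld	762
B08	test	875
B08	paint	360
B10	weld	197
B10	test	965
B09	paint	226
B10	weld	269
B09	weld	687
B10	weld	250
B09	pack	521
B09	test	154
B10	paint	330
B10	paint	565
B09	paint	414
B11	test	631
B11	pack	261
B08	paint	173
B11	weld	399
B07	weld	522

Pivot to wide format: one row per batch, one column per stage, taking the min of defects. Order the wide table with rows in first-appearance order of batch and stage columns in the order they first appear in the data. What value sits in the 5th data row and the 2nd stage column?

With rows in first-appearance order of batch, row 5 is batch=B07. stage columns in first-appearance order: weld, pack, test, paint; column 2 is pack.
Long rows with batch=B07, stage=pack: min(92, 117, 913) = 92.

92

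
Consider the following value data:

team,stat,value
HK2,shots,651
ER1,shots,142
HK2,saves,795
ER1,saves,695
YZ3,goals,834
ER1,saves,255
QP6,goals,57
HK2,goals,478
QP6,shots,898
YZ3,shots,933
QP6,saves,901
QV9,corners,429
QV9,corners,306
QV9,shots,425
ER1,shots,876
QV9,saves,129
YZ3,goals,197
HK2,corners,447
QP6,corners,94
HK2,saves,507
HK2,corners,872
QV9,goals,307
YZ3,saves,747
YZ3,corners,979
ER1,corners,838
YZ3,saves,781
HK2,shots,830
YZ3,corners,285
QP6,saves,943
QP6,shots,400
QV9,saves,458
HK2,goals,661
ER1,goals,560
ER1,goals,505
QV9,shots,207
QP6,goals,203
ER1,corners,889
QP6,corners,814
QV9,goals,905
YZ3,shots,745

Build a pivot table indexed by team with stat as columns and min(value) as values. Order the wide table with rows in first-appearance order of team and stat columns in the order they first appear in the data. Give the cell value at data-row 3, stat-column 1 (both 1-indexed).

With rows in first-appearance order of team, row 3 is team=YZ3. stat columns in first-appearance order: shots, saves, goals, corners; column 1 is shots.
Long rows with team=YZ3, stat=shots: min(933, 745) = 745.

745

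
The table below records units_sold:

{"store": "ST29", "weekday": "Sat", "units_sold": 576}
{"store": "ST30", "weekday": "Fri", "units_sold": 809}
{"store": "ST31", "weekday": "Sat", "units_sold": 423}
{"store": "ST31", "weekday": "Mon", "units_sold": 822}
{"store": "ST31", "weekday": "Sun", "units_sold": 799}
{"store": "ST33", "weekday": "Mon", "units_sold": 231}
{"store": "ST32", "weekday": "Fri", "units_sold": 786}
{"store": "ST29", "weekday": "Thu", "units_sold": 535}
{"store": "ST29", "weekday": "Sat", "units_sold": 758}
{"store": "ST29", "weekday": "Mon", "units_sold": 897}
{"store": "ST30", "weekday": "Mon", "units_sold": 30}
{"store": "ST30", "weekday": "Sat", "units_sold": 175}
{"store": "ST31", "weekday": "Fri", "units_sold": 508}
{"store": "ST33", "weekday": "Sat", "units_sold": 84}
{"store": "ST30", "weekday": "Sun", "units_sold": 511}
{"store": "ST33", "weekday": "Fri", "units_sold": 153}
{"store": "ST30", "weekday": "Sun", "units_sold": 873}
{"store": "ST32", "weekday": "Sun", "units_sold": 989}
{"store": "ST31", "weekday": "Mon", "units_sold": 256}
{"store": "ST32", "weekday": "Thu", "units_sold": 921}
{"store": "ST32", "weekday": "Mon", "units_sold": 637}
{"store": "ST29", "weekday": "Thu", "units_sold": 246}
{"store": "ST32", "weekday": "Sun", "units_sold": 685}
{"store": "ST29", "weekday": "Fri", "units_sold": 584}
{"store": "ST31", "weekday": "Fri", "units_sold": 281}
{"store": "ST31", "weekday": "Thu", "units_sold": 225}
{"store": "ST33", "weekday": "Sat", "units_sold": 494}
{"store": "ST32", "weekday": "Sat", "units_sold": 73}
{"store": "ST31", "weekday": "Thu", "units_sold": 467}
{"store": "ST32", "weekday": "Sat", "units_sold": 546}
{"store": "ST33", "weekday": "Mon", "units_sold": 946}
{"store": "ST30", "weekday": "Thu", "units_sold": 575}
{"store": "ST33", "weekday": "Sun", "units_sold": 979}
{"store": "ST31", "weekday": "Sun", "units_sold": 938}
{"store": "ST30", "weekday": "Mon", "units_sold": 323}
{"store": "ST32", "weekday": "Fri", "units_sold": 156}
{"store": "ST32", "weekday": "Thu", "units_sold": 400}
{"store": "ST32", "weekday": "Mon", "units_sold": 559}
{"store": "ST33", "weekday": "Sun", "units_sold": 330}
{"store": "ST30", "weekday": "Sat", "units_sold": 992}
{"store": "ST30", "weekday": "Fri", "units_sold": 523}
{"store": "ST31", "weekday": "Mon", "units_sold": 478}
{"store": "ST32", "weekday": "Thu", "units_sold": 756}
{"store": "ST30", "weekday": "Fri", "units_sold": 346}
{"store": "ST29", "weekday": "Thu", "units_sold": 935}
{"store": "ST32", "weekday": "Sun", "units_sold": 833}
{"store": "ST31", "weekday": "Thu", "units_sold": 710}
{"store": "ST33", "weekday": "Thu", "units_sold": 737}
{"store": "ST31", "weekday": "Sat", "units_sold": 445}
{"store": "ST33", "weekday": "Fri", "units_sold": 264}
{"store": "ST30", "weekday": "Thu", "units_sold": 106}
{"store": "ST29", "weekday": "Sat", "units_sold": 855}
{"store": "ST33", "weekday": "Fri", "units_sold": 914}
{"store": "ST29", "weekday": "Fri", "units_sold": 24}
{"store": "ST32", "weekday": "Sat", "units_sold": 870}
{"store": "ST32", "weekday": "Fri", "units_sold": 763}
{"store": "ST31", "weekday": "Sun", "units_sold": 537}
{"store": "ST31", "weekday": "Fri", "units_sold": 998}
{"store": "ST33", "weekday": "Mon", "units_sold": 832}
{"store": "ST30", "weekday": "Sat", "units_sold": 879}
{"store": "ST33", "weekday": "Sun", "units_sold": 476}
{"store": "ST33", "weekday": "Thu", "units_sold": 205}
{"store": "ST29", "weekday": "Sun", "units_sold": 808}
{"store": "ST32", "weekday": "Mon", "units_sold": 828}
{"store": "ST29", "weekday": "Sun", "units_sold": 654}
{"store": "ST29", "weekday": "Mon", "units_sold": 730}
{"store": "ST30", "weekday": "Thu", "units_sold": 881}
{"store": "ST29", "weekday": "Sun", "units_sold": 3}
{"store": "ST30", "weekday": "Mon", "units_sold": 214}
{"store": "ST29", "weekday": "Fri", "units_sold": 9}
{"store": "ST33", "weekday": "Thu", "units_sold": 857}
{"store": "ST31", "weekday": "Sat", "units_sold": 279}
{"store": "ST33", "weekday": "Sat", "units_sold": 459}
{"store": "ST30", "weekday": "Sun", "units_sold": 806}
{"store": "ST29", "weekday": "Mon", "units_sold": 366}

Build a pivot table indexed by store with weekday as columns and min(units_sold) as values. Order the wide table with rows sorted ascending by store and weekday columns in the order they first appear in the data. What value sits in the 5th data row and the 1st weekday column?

With rows sorted ascending by store, row 5 is store=ST33. weekday columns in first-appearance order: Sat, Fri, Mon, Sun, Thu; column 1 is Sat.
Long rows with store=ST33, weekday=Sat: min(84, 494, 459) = 84.

84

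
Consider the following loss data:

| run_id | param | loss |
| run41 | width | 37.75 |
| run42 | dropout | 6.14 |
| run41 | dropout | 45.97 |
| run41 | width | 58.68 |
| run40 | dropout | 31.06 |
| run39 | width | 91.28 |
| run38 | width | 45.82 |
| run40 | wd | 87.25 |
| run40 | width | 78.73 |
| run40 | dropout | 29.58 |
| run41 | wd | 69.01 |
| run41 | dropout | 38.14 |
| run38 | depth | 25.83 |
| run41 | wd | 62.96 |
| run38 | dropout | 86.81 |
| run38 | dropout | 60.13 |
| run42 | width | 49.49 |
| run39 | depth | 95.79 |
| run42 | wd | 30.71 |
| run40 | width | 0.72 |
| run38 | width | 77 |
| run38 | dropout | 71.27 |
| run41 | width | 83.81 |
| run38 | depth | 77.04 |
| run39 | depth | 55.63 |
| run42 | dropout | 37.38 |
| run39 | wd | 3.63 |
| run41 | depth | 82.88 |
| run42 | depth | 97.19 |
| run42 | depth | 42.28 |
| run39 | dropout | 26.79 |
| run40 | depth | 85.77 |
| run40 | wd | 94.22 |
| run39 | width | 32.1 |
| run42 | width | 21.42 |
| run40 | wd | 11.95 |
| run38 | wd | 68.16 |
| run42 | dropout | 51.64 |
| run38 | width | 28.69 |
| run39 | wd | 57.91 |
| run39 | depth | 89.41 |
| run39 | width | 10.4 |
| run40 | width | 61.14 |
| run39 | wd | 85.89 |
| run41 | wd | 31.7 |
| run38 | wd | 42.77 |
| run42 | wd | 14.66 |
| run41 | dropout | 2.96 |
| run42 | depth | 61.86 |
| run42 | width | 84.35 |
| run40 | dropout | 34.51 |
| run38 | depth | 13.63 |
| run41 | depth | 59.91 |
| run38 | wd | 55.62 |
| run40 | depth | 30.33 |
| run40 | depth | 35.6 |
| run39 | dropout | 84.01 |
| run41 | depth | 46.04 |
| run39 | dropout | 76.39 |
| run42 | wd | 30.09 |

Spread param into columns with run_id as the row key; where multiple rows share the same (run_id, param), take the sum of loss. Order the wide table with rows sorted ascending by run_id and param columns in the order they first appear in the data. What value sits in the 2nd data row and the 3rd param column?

147.43

With rows sorted ascending by run_id, row 2 is run_id=run39. param columns in first-appearance order: width, dropout, wd, depth; column 3 is wd.
Long rows with run_id=run39, param=wd: 3.63 + 57.91 + 85.89 = 147.43.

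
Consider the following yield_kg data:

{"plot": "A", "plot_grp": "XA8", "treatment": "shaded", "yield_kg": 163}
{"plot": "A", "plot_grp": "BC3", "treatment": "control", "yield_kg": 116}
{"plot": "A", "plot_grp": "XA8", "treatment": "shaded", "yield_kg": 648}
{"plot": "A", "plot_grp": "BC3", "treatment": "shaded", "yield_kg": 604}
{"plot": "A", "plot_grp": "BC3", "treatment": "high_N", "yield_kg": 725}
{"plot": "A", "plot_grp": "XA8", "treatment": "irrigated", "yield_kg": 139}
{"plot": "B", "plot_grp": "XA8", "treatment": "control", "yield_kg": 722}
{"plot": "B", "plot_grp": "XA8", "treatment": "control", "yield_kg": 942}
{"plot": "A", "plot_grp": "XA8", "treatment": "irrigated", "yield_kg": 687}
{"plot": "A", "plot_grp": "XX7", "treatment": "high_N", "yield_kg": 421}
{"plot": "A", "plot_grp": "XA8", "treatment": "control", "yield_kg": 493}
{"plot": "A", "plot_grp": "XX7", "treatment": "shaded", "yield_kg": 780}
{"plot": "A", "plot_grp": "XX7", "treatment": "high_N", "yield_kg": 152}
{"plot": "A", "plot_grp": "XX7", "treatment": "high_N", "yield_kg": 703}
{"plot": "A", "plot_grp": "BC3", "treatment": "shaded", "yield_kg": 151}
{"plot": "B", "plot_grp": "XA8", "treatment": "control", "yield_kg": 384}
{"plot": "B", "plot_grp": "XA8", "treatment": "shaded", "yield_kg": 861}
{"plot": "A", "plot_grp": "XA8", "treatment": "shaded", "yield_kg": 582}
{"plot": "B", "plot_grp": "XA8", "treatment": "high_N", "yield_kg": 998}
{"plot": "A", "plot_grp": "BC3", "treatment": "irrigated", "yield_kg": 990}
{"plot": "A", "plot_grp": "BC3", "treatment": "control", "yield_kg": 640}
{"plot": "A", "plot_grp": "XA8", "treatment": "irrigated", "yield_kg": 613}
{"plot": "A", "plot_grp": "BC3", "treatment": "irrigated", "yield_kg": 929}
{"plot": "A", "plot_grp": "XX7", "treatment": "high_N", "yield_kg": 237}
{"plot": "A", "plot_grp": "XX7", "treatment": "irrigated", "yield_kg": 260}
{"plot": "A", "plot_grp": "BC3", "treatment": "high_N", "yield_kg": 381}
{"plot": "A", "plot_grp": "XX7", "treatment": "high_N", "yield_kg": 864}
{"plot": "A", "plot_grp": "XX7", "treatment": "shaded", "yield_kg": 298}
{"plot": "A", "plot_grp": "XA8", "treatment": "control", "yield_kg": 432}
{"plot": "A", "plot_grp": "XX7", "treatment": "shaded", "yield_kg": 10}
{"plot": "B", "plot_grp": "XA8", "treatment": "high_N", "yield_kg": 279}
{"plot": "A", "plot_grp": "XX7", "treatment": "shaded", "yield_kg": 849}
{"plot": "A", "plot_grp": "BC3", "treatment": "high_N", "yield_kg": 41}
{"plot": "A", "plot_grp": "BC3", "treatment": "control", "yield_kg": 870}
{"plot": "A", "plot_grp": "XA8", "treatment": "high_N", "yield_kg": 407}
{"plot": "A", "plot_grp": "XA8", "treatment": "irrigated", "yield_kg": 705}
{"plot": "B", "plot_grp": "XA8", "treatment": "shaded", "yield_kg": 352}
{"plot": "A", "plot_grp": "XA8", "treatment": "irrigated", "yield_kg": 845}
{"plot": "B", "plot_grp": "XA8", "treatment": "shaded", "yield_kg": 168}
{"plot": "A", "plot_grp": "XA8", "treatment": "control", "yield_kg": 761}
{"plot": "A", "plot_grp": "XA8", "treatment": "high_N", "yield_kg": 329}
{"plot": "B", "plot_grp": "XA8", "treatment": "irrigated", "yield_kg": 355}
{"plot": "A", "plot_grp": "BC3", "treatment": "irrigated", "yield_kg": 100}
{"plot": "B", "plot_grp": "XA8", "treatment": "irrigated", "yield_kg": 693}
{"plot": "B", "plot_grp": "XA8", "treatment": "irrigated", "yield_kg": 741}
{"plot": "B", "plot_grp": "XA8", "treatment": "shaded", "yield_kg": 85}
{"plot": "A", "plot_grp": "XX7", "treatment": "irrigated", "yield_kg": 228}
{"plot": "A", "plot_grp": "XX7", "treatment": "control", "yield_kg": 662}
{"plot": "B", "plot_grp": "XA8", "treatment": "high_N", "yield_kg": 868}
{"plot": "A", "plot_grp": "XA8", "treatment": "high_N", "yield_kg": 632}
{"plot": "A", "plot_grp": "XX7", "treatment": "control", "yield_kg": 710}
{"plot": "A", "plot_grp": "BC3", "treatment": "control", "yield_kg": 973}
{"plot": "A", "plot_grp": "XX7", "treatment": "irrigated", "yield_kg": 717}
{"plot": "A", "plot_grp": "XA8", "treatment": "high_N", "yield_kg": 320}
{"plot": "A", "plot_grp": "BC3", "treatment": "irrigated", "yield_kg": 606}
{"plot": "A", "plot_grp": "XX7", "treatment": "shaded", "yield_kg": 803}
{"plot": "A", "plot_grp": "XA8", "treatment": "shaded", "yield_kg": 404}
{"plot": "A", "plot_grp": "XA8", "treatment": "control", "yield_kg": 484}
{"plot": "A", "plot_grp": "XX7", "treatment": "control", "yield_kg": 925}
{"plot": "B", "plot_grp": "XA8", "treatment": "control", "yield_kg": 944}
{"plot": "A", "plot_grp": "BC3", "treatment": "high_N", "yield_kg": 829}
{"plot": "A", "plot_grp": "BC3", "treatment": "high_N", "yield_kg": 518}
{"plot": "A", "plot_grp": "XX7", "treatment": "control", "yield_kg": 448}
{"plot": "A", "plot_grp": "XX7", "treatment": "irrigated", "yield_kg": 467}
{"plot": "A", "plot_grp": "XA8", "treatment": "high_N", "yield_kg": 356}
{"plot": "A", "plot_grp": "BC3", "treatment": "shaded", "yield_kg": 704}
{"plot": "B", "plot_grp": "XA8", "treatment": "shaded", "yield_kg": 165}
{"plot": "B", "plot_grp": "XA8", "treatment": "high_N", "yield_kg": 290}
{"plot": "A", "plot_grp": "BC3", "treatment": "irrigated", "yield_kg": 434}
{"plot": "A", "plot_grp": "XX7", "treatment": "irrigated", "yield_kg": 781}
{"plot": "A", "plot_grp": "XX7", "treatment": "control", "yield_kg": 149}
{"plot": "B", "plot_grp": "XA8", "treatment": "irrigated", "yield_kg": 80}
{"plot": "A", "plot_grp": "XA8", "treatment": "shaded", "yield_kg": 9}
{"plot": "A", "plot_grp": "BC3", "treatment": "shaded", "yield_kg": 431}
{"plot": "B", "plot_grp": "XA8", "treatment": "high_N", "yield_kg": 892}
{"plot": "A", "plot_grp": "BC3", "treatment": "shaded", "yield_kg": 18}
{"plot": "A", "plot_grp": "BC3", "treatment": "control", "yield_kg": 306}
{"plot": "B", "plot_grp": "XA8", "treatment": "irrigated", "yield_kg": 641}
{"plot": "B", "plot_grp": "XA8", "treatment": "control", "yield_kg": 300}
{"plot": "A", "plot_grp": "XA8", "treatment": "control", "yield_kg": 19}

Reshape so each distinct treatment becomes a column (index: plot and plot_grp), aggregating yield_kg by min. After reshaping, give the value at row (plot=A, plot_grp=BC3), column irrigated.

100

Rows with plot=A, plot_grp=BC3 and treatment=irrigated: yield_kg values are 990, 929, 100, 606, 434.
min(990, 929, 100, 606, 434) = 100.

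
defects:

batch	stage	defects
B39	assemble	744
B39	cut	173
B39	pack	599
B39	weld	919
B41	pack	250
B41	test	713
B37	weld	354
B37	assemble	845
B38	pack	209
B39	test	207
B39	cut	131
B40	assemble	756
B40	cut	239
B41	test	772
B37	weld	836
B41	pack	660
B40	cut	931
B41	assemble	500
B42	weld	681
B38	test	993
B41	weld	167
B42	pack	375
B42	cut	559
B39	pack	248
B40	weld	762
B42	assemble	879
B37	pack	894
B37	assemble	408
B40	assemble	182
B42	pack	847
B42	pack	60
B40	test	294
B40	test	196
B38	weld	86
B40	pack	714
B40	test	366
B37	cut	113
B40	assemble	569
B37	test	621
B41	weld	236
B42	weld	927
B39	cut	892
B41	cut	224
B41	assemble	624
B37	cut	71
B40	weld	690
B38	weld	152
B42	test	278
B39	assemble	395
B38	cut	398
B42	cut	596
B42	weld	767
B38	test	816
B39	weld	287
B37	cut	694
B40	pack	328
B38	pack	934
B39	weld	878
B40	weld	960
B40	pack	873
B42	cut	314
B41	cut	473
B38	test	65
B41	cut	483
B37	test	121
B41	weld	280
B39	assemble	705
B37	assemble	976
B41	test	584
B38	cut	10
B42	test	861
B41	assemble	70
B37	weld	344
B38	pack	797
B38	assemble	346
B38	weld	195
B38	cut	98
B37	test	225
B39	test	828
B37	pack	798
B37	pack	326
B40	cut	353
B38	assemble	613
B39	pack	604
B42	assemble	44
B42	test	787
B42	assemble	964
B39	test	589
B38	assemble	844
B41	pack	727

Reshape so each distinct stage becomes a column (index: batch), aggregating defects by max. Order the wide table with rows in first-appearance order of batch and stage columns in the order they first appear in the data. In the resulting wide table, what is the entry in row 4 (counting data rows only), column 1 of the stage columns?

With rows in first-appearance order of batch, row 4 is batch=B38. stage columns in first-appearance order: assemble, cut, pack, weld, test; column 1 is assemble.
Long rows with batch=B38, stage=assemble: max(346, 613, 844) = 844.

844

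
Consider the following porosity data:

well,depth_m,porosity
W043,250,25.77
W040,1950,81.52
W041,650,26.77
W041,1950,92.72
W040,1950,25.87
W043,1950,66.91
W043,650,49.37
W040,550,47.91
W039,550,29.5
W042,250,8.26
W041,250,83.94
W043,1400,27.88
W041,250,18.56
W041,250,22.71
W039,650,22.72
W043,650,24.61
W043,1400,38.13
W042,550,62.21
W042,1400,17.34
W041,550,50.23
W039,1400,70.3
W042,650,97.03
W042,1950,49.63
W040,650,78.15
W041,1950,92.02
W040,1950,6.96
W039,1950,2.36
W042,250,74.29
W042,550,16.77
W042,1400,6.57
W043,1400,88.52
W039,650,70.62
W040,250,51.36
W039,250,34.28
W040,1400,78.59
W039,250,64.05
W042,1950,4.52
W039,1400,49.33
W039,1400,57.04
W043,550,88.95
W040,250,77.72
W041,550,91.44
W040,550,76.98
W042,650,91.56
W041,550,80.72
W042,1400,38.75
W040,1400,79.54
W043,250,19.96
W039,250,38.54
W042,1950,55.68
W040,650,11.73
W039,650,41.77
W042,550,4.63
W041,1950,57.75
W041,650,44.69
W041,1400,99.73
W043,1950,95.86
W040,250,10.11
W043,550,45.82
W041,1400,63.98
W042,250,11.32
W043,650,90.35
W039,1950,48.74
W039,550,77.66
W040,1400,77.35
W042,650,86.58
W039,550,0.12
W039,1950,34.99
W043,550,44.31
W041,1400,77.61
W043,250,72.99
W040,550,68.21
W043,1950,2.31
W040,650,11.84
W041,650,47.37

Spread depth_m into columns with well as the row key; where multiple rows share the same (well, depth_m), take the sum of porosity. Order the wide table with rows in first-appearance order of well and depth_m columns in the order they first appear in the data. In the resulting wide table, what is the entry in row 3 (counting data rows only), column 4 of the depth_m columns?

With rows in first-appearance order of well, row 3 is well=W041. depth_m columns in first-appearance order: 250, 1950, 650, 550, 1400; column 4 is 550.
Long rows with well=W041, depth_m=550: 50.23 + 91.44 + 80.72 = 222.39.

222.39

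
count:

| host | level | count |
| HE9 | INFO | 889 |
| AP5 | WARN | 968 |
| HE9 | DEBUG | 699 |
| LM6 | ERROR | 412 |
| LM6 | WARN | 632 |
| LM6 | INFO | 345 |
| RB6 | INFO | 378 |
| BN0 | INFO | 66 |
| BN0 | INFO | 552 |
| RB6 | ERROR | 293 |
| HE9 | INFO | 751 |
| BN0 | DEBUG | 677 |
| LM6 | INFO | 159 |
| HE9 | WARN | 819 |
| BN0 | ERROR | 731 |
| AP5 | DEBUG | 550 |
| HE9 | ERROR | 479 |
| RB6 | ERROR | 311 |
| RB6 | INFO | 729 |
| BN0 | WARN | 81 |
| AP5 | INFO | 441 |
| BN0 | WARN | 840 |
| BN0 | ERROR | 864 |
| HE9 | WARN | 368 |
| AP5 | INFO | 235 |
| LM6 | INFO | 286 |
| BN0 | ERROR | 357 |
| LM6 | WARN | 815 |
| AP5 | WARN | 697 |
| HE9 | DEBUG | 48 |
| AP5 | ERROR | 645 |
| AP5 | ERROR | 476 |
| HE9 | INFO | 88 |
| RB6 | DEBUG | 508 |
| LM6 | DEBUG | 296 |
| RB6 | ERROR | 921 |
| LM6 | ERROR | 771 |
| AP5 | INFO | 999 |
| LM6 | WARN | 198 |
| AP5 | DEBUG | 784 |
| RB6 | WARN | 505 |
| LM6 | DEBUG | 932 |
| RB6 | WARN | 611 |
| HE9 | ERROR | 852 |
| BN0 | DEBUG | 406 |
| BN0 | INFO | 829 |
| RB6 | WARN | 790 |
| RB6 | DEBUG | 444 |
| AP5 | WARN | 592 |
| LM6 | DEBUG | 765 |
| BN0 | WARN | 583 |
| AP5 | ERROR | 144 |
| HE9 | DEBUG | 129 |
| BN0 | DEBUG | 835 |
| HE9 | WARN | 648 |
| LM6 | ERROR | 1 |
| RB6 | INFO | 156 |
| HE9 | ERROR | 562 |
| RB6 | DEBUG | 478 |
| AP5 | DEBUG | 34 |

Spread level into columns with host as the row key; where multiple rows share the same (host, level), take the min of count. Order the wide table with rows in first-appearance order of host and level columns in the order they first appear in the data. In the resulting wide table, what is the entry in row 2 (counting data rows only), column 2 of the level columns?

With rows in first-appearance order of host, row 2 is host=AP5. level columns in first-appearance order: INFO, WARN, DEBUG, ERROR; column 2 is WARN.
Long rows with host=AP5, level=WARN: min(968, 697, 592) = 592.

592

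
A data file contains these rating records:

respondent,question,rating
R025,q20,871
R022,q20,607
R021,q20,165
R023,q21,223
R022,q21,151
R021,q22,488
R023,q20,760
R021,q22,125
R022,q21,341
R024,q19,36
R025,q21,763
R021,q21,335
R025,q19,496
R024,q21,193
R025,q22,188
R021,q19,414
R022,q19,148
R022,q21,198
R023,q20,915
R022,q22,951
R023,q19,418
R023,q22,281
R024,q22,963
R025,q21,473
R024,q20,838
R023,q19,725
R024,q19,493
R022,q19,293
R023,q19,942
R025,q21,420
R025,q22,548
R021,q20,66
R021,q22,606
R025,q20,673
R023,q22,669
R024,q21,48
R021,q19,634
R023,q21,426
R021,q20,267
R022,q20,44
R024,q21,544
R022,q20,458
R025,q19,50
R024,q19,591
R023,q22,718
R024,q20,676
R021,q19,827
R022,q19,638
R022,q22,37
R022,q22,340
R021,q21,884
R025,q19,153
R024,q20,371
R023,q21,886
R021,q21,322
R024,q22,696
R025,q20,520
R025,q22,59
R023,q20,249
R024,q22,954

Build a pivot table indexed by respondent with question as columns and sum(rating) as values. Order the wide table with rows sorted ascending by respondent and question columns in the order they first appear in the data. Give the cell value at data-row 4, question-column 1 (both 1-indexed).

1885

With rows sorted ascending by respondent, row 4 is respondent=R024. question columns in first-appearance order: q20, q21, q22, q19; column 1 is q20.
Long rows with respondent=R024, question=q20: 838 + 676 + 371 = 1885.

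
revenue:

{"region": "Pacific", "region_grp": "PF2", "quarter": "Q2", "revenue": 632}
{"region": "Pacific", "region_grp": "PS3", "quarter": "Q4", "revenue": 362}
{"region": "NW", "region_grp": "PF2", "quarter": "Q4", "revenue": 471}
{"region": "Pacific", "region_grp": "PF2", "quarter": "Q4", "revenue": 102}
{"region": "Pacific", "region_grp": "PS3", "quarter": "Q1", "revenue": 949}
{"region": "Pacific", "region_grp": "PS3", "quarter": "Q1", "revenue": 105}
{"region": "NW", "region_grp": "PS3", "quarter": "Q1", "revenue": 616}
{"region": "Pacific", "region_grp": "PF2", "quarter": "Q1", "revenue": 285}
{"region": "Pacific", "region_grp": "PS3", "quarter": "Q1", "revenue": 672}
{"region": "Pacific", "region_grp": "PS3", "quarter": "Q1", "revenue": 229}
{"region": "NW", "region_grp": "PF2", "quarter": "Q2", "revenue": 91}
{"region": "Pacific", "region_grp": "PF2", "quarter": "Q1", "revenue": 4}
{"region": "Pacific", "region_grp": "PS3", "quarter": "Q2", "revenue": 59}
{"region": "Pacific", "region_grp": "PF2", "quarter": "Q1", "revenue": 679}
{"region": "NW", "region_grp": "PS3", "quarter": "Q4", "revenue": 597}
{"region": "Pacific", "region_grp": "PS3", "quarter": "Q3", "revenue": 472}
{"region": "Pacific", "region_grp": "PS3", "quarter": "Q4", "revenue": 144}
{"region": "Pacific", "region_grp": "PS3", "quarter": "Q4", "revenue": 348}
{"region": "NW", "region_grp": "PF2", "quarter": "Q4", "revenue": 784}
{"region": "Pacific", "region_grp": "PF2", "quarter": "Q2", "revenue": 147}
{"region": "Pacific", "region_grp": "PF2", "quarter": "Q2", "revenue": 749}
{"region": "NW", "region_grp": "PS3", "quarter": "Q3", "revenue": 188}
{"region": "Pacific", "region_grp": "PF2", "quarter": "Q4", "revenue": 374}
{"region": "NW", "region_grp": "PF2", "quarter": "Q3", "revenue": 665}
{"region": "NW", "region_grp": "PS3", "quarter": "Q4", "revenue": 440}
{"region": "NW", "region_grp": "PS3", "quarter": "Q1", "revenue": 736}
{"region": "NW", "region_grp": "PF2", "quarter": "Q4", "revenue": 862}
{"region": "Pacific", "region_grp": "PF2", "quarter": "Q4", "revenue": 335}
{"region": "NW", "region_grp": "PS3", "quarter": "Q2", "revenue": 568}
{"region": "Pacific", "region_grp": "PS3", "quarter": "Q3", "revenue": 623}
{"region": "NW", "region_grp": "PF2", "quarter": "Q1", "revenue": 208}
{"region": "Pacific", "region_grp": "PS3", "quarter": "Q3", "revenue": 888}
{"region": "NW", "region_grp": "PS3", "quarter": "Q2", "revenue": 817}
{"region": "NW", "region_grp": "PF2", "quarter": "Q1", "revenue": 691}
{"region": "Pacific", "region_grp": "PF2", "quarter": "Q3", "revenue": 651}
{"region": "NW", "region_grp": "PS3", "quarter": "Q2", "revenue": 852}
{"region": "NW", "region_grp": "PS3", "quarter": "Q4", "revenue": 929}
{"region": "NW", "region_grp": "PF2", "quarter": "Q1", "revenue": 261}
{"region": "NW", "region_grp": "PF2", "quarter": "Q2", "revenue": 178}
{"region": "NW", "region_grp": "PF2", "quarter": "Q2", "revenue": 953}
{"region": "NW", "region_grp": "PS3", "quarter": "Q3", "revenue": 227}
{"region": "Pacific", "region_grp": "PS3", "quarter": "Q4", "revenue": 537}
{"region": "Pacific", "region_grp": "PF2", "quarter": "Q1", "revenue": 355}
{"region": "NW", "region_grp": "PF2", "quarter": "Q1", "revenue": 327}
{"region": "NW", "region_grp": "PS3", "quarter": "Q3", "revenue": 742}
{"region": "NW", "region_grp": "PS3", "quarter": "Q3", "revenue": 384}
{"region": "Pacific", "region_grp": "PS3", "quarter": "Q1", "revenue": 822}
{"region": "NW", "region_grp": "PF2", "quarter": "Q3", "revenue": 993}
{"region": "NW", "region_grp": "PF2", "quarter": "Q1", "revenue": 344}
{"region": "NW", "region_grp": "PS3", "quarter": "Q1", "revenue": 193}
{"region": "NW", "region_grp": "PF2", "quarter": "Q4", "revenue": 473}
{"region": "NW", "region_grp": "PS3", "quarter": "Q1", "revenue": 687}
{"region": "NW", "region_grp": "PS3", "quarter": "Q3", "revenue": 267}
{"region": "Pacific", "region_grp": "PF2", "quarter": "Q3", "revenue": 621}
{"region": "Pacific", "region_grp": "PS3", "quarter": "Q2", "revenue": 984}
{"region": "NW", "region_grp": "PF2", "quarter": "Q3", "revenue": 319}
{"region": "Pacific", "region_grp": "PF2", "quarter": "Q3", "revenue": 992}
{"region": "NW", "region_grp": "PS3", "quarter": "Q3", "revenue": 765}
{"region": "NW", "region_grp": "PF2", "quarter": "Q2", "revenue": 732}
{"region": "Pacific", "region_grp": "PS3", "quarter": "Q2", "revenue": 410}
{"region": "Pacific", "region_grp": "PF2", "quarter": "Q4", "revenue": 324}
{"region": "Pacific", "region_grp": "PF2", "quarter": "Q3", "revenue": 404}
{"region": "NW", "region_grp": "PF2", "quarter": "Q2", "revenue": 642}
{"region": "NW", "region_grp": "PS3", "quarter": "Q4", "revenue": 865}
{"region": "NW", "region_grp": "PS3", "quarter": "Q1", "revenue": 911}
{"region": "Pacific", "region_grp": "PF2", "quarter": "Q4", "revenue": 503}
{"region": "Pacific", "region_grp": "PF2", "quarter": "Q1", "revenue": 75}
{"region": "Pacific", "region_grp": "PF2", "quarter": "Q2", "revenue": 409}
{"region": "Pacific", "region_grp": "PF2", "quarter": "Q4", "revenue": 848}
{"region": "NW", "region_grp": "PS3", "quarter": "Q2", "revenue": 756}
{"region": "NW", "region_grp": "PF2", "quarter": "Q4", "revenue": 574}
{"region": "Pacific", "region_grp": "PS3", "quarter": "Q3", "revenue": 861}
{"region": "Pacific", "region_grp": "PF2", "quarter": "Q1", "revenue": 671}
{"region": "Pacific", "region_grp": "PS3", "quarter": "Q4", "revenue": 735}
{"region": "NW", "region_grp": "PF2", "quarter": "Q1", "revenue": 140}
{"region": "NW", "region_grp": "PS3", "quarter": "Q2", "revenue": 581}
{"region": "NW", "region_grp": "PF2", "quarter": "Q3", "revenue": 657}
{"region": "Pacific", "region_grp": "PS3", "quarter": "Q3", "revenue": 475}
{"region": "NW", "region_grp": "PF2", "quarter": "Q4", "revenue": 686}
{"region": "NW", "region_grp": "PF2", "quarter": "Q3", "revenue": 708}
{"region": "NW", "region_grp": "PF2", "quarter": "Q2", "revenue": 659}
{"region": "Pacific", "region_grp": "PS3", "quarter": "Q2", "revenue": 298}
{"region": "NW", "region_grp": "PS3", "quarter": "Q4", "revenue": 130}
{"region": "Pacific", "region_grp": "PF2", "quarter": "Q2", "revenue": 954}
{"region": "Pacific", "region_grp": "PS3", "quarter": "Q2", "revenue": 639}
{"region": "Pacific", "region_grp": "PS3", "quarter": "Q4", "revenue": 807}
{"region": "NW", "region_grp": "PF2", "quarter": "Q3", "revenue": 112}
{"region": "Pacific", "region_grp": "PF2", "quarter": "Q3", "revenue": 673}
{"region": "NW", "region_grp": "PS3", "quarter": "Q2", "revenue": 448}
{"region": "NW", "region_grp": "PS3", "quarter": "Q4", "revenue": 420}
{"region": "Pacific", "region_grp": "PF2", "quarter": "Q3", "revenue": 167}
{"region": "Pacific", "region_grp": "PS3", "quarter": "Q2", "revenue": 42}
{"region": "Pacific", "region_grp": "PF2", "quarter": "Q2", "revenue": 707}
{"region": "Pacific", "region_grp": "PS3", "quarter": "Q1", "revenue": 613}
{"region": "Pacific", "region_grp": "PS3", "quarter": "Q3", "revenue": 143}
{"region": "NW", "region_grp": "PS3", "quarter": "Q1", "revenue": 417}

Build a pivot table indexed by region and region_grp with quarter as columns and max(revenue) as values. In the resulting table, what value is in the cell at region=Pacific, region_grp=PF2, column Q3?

Rows with region=Pacific, region_grp=PF2 and quarter=Q3: revenue values are 651, 621, 992, 404, 673, 167.
max(651, 621, 992, 404, 673, 167) = 992.

992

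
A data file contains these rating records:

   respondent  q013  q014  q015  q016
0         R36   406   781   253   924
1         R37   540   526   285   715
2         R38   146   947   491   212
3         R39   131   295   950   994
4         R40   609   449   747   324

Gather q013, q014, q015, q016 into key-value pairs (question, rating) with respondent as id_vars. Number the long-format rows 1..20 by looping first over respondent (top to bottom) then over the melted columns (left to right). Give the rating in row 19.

20 rows total (5 × 4). Row 19: index ⌊(19-1)/4⌋ = 4 into respondent → R40; (19-1) mod 4 = 2 into the melted columns → q015.
So row 19 is (R40, q015, 747); rating = 747.

747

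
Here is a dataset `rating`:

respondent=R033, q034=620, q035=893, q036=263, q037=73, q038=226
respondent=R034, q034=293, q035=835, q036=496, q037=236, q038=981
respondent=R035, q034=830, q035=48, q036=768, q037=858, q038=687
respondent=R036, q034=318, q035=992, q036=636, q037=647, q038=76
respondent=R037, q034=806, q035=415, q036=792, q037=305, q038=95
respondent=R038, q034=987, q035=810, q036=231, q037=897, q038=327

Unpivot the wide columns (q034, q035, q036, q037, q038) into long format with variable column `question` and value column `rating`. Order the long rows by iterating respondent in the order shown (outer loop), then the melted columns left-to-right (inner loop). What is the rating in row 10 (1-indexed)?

981

30 rows total (6 × 5). Row 10: index ⌊(10-1)/5⌋ = 1 into respondent → R034; (10-1) mod 5 = 4 into the melted columns → q038.
So row 10 is (R034, q038, 981); rating = 981.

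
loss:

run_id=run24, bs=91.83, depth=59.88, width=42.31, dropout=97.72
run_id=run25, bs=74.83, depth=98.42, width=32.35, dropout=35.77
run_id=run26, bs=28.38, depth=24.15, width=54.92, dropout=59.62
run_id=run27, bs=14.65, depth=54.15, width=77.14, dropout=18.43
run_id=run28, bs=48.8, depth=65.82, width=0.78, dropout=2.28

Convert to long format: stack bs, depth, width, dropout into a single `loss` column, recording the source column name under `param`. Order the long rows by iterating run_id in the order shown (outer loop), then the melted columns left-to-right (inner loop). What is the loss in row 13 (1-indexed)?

14.65

20 rows total (5 × 4). Row 13: index ⌊(13-1)/4⌋ = 3 into run_id → run27; (13-1) mod 4 = 0 into the melted columns → bs.
So row 13 is (run27, bs, 14.65); loss = 14.65.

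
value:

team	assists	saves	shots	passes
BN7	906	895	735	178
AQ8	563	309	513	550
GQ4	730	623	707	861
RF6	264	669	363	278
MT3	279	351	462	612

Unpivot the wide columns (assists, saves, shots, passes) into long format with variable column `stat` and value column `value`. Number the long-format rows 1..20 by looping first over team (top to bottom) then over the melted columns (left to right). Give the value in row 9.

20 rows total (5 × 4). Row 9: index ⌊(9-1)/4⌋ = 2 into team → GQ4; (9-1) mod 4 = 0 into the melted columns → assists.
So row 9 is (GQ4, assists, 730); value = 730.

730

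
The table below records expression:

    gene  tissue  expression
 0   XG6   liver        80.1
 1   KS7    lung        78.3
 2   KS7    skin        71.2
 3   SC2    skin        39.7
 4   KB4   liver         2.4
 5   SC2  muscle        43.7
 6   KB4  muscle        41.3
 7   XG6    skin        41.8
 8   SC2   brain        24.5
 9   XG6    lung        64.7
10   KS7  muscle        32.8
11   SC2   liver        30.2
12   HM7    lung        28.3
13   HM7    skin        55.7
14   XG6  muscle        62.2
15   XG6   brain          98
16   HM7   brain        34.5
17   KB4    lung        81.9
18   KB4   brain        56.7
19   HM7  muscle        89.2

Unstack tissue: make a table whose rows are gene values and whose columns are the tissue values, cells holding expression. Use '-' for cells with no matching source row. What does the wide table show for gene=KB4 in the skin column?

-

No long-format row has gene=KB4 and tissue=skin, so the cell is -.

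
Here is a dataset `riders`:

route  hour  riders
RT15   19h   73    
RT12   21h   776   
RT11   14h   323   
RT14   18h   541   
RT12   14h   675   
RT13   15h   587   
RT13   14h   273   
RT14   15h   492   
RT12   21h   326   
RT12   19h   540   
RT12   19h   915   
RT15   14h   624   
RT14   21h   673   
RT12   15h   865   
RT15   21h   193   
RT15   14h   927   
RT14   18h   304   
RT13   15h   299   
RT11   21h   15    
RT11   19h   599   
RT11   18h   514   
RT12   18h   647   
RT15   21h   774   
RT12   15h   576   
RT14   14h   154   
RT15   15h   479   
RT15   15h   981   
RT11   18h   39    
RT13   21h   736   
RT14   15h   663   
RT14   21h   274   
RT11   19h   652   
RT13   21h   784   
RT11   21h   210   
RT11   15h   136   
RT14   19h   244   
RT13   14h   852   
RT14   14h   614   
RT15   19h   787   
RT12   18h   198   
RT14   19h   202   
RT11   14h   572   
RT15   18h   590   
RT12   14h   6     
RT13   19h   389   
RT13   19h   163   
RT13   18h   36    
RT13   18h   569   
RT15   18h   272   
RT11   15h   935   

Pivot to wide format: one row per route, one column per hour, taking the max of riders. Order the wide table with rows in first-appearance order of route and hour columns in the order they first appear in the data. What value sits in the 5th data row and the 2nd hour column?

With rows in first-appearance order of route, row 5 is route=RT13. hour columns in first-appearance order: 19h, 21h, 14h, 18h, 15h; column 2 is 21h.
Long rows with route=RT13, hour=21h: max(736, 784) = 784.

784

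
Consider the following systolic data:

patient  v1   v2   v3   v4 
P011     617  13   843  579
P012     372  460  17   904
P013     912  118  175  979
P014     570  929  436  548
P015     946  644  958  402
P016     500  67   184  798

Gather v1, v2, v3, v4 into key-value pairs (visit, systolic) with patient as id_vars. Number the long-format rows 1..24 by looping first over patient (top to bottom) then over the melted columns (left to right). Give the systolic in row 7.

17

24 rows total (6 × 4). Row 7: index ⌊(7-1)/4⌋ = 1 into patient → P012; (7-1) mod 4 = 2 into the melted columns → v3.
So row 7 is (P012, v3, 17); systolic = 17.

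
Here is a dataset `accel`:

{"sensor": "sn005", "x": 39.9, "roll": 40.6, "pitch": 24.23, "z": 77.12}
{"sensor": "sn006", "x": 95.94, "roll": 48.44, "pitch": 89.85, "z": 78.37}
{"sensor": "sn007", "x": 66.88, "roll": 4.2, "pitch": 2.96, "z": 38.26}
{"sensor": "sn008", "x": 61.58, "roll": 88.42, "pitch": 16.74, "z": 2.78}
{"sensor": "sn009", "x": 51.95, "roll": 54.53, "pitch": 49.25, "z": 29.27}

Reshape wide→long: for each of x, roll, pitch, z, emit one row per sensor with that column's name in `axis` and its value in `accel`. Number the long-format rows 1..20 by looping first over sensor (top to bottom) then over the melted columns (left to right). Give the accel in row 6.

20 rows total (5 × 4). Row 6: index ⌊(6-1)/4⌋ = 1 into sensor → sn006; (6-1) mod 4 = 1 into the melted columns → roll.
So row 6 is (sn006, roll, 48.44); accel = 48.44.

48.44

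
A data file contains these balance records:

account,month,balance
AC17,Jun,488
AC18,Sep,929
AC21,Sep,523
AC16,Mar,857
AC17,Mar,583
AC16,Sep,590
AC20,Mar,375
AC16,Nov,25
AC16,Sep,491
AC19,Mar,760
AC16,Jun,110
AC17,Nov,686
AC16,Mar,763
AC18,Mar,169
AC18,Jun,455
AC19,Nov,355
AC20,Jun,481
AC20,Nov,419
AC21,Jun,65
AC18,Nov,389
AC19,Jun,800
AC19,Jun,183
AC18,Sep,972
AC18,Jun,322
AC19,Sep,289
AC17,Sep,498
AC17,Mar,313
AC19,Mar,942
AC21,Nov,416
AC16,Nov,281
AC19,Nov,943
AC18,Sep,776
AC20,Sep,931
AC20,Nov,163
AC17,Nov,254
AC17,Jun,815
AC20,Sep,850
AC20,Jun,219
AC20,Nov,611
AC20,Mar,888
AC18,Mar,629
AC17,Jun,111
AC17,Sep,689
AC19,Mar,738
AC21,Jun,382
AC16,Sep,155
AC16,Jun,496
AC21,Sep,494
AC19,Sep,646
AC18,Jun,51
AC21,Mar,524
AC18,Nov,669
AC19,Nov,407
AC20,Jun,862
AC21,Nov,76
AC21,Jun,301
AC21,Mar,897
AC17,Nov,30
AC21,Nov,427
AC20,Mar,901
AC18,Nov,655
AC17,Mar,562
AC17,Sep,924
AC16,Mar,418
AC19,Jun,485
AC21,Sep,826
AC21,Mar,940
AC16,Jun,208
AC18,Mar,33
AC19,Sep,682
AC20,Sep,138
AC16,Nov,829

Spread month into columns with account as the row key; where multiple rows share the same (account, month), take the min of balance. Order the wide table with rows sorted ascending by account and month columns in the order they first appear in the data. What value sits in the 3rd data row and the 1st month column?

51

With rows sorted ascending by account, row 3 is account=AC18. month columns in first-appearance order: Jun, Sep, Mar, Nov; column 1 is Jun.
Long rows with account=AC18, month=Jun: min(455, 322, 51) = 51.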